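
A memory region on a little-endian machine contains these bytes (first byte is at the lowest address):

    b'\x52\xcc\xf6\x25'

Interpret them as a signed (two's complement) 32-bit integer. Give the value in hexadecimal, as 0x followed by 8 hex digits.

0x25F6CC52

Little-endian stores the least-significant byte at the lowest address.
Reassemble most-significant byte first: 25 F6 CC 52 → 0x25F6CC52.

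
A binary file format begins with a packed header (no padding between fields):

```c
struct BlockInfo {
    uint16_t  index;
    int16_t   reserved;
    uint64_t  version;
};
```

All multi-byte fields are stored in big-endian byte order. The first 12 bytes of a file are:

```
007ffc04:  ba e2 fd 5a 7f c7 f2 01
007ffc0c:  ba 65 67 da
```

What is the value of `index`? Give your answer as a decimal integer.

`index` is the first field, at byte offset 0, occupying 2 bytes.
Bytes at offsets 0..1: BA E2.
In big-endian order the high byte comes first in memory.
The bytes are already most-significant first: 0xBAE2.
0xBAE2 = 47842.

47842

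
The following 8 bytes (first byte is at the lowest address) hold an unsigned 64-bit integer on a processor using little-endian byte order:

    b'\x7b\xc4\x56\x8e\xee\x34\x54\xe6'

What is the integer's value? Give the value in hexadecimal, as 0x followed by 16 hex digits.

0xE65434EE8E56C47B

In little-endian order the low byte comes first in memory.
Reassemble most-significant byte first: E6 54 34 EE 8E 56 C4 7B → 0xE65434EE8E56C47B.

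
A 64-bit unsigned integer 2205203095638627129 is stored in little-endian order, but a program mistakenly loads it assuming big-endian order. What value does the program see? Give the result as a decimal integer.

2205203095638627129 in 64-bit hexadecimal is 0x1E9A74882521D339.
Stored little-endian, the bytes at ascending addresses are 39 D3 21 25 88 74 9A 1E.
Read back as big-endian, the last byte is least significant, giving 0x39D3212588749A1E.
0x39D3212588749A1E = 4166710525334690334.

4166710525334690334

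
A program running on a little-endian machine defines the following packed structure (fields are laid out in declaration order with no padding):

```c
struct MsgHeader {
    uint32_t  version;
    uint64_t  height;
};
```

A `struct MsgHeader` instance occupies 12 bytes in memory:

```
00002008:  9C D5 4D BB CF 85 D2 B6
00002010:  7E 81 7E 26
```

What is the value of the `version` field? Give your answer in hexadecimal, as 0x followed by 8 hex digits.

0xBB4DD59C

`version` is the first field, at byte offset 0, occupying 4 bytes.
Bytes at offsets 0..3: 9C D5 4D BB.
Little-endian: lowest address holds the least-significant byte.
Reassemble most-significant byte first: BB 4D D5 9C → 0xBB4DD59C.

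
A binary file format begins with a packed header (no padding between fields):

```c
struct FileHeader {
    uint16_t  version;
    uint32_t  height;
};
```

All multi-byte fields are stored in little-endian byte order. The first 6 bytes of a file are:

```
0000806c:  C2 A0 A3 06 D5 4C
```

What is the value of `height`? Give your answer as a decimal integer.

1289029283

`height` follows `version` (2 bytes), so it starts at byte offset 2 and occupies 4 bytes.
Bytes at offsets 2..5: A3 06 D5 4C.
Little-endian stores the least-significant byte at the lowest address.
Reassemble most-significant byte first: 4C D5 06 A3 → 0x4CD506A3.
0x4CD506A3 = 1289029283.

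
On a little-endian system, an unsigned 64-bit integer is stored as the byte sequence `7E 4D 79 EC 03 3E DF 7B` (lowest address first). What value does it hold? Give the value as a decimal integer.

8925921173044809086

In little-endian order the low byte comes first in memory.
Reassemble most-significant byte first: 7B DF 3E 03 EC 79 4D 7E → 0x7BDF3E03EC794D7E.
0x7BDF3E03EC794D7E = 8925921173044809086.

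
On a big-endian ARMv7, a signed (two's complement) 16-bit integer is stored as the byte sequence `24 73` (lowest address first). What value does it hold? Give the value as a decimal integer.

Big-endian: lowest address holds the most-significant byte.
The bytes are already most-significant first: 0x2473.
0x2473 = 9331.

9331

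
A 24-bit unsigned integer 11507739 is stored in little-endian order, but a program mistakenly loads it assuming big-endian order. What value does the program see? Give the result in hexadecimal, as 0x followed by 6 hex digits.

0x1B98AF

11507739 in 24-bit hexadecimal is 0xAF981B.
Stored little-endian, the bytes at ascending addresses are 1B 98 AF.
Read back as big-endian, the last byte is least significant, giving 0x1B98AF.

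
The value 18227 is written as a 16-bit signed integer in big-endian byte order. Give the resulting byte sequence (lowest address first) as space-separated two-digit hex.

18227 in hexadecimal, padded to 16 bits, is 0x4733.
Split into bytes (most-significant first): 47 33.
Big-endian stores the most-significant byte at the lowest address.
So the memory order matches the most-significant-first order: 47 33.

47 33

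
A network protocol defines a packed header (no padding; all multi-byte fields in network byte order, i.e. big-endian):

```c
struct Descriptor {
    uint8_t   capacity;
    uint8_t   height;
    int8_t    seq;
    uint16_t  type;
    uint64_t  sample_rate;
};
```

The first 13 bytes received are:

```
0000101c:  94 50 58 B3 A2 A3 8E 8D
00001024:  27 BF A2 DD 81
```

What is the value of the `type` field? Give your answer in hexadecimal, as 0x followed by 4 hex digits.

`type` follows `capacity` (1 B), `height` (1 B), `seq` (1 B), so it starts at offset 1 + 1 + 1 = 3 and occupies 2 bytes.
Bytes at offsets 3..4: B3 A2.
In big-endian order the high byte comes first in memory.
The bytes are already most-significant first: 0xB3A2.

0xB3A2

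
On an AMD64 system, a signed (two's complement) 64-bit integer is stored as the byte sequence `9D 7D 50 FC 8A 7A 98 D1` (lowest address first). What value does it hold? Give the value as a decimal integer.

-3343787985965384291

Little-endian: lowest address holds the least-significant byte.
Reassemble most-significant byte first: D1 98 7A 8A FC 50 7D 9D → 0xD1987A8AFC507D9D.
Top bit is set, so as a signed 64-bit value this is 0xD1987A8AFC507D9D − 2^64 = -3343787985965384291.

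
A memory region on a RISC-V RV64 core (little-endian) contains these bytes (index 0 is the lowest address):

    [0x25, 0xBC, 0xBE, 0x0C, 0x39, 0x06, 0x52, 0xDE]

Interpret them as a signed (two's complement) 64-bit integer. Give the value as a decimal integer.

Little-endian: lowest address holds the least-significant byte.
Reassemble most-significant byte first: DE 52 06 39 0C BE BC 25 → 0xDE5206390CBEBC25.
Top bit is set, so as a signed 64-bit value this is 0xDE5206390CBEBC25 − 2^64 = -2426870407102546907.

-2426870407102546907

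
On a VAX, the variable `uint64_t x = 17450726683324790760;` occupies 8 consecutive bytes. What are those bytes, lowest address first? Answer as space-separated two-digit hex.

E8 37 01 E8 75 6F 2D F2

17450726683324790760 in hexadecimal, padded to 64 bits, is 0xF22D6F75E80137E8.
Split into bytes (most-significant first): F2 2D 6F 75 E8 01 37 E8.
Little-endian: lowest address holds the least-significant byte.
So at ascending addresses the bytes are E8 37 01 E8 75 6F 2D F2.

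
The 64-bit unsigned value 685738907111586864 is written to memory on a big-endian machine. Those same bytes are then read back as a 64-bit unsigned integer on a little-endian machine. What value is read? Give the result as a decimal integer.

3529709539114583049

685738907111586864 in 64-bit hexadecimal is 0x09843BE71F0CFC30.
Stored big-endian, the bytes at ascending addresses are 09 84 3B E7 1F 0C FC 30.
Read back as little-endian, the first byte is least significant, giving 0x30FC0C1FE73B8409.
0x30FC0C1FE73B8409 = 3529709539114583049.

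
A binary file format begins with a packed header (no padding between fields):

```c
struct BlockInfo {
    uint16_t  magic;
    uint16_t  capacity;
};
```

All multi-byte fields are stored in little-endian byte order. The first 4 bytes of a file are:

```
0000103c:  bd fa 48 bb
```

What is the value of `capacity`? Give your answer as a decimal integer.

47944

`capacity` follows `magic` (2 bytes), so it starts at byte offset 2 and occupies 2 bytes.
Bytes at offsets 2..3: 48 BB.
Little-endian stores the least-significant byte at the lowest address.
Reassemble most-significant byte first: BB 48 → 0xBB48.
0xBB48 = 47944.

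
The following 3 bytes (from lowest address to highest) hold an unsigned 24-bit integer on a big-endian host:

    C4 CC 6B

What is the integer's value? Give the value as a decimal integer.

Big-endian stores the most-significant byte at the lowest address.
The bytes are already most-significant first: 0xC4CC6B.
0xC4CC6B = 12897387.

12897387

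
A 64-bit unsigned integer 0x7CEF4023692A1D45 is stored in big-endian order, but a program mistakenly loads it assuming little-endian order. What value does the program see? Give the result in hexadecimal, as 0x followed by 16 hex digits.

0x451D2A692340EF7C

Stored big-endian, the bytes at ascending addresses are 7C EF 40 23 69 2A 1D 45.
Read back as little-endian, the first byte is least significant, giving 0x451D2A692340EF7C.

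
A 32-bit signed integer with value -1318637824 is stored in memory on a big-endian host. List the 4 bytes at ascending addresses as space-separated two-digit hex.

B1 67 2F 00

Two's complement of -1318637824 in 32 bits: 1318637824 = 0x4E98D100; invert → 0xB1672EFF; add 1 → 0xB1672F00.
Split into bytes (most-significant first): B1 67 2F 00.
Big-endian: lowest address holds the most-significant byte.
So the memory order matches the most-significant-first order: B1 67 2F 00.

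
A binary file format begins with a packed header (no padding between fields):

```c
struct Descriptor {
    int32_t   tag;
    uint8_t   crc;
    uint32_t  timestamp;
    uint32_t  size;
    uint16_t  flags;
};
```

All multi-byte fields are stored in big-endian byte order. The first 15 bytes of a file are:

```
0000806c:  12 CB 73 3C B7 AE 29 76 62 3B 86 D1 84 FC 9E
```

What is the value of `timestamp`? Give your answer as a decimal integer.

`timestamp` follows `tag` (4 B), `crc` (1 B), so it starts at offset 4 + 1 = 5 and occupies 4 bytes.
Bytes at offsets 5..8: AE 29 76 62.
In big-endian order the high byte comes first in memory.
The bytes are already most-significant first: 0xAE297662.
0xAE297662 = 2921952866.

2921952866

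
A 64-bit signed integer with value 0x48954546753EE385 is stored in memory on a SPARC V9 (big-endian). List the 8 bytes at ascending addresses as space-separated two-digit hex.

Split into bytes (most-significant first): 48 95 45 46 75 3E E3 85.
In big-endian order the high byte comes first in memory.
So the memory order matches the most-significant-first order: 48 95 45 46 75 3E E3 85.

48 95 45 46 75 3E E3 85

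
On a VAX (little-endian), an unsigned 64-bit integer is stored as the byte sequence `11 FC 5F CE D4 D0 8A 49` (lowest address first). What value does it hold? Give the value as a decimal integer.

In little-endian order the low byte comes first in memory.
Reassemble most-significant byte first: 49 8A D0 D4 CE 5F FC 11 → 0x498AD0D4CE5FFC11.
0x498AD0D4CE5FFC11 = 5299277523968850961.

5299277523968850961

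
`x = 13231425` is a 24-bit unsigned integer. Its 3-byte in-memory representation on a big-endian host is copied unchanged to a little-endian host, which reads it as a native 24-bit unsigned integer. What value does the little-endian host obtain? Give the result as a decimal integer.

4318665

13231425 in 24-bit hexadecimal is 0xC9E541.
Stored big-endian, the bytes at ascending addresses are C9 E5 41.
Read back as little-endian, the first byte is least significant, giving 0x41E5C9.
0x41E5C9 = 4318665.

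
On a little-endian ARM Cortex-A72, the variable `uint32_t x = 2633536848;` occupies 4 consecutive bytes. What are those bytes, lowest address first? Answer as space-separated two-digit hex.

2633536848 in hexadecimal, padded to 32 bits, is 0x9CF89550.
Split into bytes (most-significant first): 9C F8 95 50.
In little-endian order the low byte comes first in memory.
So at ascending addresses the bytes are 50 95 F8 9C.

50 95 F8 9C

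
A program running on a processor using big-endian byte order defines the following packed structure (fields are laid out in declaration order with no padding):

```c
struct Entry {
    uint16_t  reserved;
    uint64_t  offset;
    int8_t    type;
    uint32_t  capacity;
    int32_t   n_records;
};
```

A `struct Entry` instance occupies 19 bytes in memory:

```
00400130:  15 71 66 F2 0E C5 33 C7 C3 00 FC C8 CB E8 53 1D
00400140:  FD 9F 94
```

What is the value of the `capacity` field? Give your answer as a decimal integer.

3368806483

`capacity` follows `reserved` (2 B), `offset` (8 B), `type` (1 B), so it starts at offset 2 + 8 + 1 = 11 and occupies 4 bytes.
Bytes at offsets 11..14: C8 CB E8 53.
In big-endian order the high byte comes first in memory.
The bytes are already most-significant first: 0xC8CBE853.
0xC8CBE853 = 3368806483.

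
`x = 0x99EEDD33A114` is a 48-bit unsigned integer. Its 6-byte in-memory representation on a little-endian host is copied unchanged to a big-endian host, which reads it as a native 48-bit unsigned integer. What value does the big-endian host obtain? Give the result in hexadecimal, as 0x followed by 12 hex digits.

Stored little-endian, the bytes at ascending addresses are 14 A1 33 DD EE 99.
Read back as big-endian, the last byte is least significant, giving 0x14A133DDEE99.

0x14A133DDEE99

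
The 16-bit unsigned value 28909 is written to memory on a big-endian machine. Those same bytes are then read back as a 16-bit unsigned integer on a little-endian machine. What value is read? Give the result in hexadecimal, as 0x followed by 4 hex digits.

0xED70

28909 in 16-bit hexadecimal is 0x70ED.
Stored big-endian, the bytes at ascending addresses are 70 ED.
Read back as little-endian, the first byte is least significant, giving 0xED70.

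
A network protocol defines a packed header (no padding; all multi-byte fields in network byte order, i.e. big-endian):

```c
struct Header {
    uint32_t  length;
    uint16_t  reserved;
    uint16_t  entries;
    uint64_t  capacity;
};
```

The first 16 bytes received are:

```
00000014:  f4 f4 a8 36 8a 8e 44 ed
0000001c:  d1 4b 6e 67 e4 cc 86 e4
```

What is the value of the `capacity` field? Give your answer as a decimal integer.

15081269169679533796

`capacity` follows `length` (4 B), `reserved` (2 B), `entries` (2 B), so it starts at offset 4 + 2 + 2 = 8 and occupies 8 bytes.
Bytes at offsets 8..15: D1 4B 6E 67 E4 CC 86 E4.
Big-endian: lowest address holds the most-significant byte.
The bytes are already most-significant first: 0xD14B6E67E4CC86E4.
0xD14B6E67E4CC86E4 = 15081269169679533796.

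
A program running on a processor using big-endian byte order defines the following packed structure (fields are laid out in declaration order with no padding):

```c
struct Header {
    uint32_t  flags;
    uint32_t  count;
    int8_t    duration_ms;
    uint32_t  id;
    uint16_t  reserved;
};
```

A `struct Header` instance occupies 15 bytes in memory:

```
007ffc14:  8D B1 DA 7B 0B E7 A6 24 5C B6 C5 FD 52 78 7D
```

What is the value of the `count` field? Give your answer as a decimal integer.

`count` follows `flags` (4 bytes), so it starts at byte offset 4 and occupies 4 bytes.
Bytes at offsets 4..7: 0B E7 A6 24.
Big-endian stores the most-significant byte at the lowest address.
The bytes are already most-significant first: 0x0BE7A624.
0x0BE7A624 = 199730724.

199730724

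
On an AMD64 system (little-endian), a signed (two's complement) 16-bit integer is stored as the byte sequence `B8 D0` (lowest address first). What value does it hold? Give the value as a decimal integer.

Little-endian stores the least-significant byte at the lowest address.
Reassemble most-significant byte first: D0 B8 → 0xD0B8.
Top bit is set, so as a signed 16-bit value this is 0xD0B8 − 2^16 = -12104.

-12104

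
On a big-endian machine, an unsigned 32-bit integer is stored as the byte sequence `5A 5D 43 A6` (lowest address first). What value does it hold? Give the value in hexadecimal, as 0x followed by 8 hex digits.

Big-endian stores the most-significant byte at the lowest address.
The bytes are already most-significant first: 0x5A5D43A6.

0x5A5D43A6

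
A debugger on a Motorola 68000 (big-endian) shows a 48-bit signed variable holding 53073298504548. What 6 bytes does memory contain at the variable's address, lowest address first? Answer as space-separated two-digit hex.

30 45 17 1A BB 64

53073298504548 in hexadecimal, padded to 48 bits, is 0x3045171ABB64.
Split into bytes (most-significant first): 30 45 17 1A BB 64.
In big-endian order the high byte comes first in memory.
So the memory order matches the most-significant-first order: 30 45 17 1A BB 64.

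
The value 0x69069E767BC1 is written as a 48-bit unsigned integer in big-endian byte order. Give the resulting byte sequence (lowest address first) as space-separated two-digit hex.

69 06 9E 76 7B C1

Split into bytes (most-significant first): 69 06 9E 76 7B C1.
Big-endian stores the most-significant byte at the lowest address.
So the memory order matches the most-significant-first order: 69 06 9E 76 7B C1.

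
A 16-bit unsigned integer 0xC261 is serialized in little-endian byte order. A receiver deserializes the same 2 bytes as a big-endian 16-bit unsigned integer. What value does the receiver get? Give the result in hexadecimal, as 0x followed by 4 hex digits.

Stored little-endian, the bytes at ascending addresses are 61 C2.
Read back as big-endian, the last byte is least significant, giving 0x61C2.

0x61C2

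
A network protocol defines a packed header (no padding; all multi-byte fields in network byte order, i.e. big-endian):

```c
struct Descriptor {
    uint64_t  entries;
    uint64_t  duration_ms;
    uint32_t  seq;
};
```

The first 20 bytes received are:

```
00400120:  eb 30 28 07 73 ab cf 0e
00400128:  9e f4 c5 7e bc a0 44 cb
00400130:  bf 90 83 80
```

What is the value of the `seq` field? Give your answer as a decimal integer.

`seq` follows `entries` (8 B), `duration_ms` (8 B), so it starts at offset 8 + 8 = 16 and occupies 4 bytes.
Bytes at offsets 16..19: BF 90 83 80.
Big-endian stores the most-significant byte at the lowest address.
The bytes are already most-significant first: 0xBF908380.
0xBF908380 = 3213919104.

3213919104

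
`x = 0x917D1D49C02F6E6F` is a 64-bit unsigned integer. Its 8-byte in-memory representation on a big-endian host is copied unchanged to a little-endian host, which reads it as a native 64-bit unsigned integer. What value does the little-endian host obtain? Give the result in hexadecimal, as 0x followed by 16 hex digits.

Stored big-endian, the bytes at ascending addresses are 91 7D 1D 49 C0 2F 6E 6F.
Read back as little-endian, the first byte is least significant, giving 0x6F6E2FC0491D7D91.

0x6F6E2FC0491D7D91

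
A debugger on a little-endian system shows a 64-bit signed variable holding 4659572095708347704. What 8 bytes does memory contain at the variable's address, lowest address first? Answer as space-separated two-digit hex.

4659572095708347704 in hexadecimal, padded to 64 bits, is 0x40AA20223204BD38.
Split into bytes (most-significant first): 40 AA 20 22 32 04 BD 38.
Little-endian stores the least-significant byte at the lowest address.
So at ascending addresses the bytes are 38 BD 04 32 22 20 AA 40.

38 BD 04 32 22 20 AA 40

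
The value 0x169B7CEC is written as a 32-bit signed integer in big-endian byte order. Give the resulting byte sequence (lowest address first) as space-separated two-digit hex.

Split into bytes (most-significant first): 16 9B 7C EC.
Big-endian: lowest address holds the most-significant byte.
So the memory order matches the most-significant-first order: 16 9B 7C EC.

16 9B 7C EC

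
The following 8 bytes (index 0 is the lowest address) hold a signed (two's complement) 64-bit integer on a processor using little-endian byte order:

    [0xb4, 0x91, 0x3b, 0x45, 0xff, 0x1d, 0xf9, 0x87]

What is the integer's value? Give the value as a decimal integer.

-8648848627172929100

Little-endian stores the least-significant byte at the lowest address.
Reassemble most-significant byte first: 87 F9 1D FF 45 3B 91 B4 → 0x87F91DFF453B91B4.
Top bit is set, so as a signed 64-bit value this is 0x87F91DFF453B91B4 − 2^64 = -8648848627172929100.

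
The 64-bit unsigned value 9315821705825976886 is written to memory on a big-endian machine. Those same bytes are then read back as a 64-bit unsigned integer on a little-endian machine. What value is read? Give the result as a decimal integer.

9315821705825976886 in 64-bit hexadecimal is 0x8148727BEEA18236.
Stored big-endian, the bytes at ascending addresses are 81 48 72 7B EE A1 82 36.
Read back as little-endian, the first byte is least significant, giving 0x3682A1EE7B724881.
0x3682A1EE7B724881 = 3927879870665869441.

3927879870665869441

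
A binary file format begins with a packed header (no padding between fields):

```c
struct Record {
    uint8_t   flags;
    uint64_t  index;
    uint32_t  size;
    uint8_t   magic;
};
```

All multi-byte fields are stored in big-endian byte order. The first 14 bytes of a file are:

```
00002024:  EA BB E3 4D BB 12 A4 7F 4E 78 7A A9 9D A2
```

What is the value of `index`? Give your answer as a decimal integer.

`index` follows `flags` (1 byte), so it starts at byte offset 1 and occupies 8 bytes.
Bytes at offsets 1..8: BB E3 4D BB 12 A4 7F 4E.
Big-endian stores the most-significant byte at the lowest address.
The bytes are already most-significant first: 0xBBE34DBB12A47F4E.
0xBBE34DBB12A47F4E = 13538750370672836430.

13538750370672836430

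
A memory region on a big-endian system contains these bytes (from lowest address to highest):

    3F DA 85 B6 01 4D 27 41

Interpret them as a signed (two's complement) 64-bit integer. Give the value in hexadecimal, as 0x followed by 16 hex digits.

0x3FDA85B6014D2741

Big-endian: lowest address holds the most-significant byte.
The bytes are already most-significant first: 0x3FDA85B6014D2741.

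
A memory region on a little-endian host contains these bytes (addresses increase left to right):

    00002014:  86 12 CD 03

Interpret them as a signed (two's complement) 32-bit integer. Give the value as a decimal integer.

63771270

Little-endian stores the least-significant byte at the lowest address.
Reassemble most-significant byte first: 03 CD 12 86 → 0x03CD1286.
0x03CD1286 = 63771270.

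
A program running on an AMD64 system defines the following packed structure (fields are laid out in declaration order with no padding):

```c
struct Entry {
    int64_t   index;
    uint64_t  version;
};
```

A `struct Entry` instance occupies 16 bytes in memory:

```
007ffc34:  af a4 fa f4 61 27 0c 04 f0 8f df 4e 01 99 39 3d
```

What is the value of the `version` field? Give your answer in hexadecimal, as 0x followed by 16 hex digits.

0x3D3999014EDF8FF0

`version` follows `index` (8 bytes), so it starts at byte offset 8 and occupies 8 bytes.
Bytes at offsets 8..15: F0 8F DF 4E 01 99 39 3D.
In little-endian order the low byte comes first in memory.
Reassemble most-significant byte first: 3D 39 99 01 4E DF 8F F0 → 0x3D3999014EDF8FF0.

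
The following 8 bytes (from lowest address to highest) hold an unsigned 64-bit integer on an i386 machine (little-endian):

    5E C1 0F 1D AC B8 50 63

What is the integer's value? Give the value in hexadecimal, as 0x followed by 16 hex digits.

Little-endian: lowest address holds the least-significant byte.
Reassemble most-significant byte first: 63 50 B8 AC 1D 0F C1 5E → 0x6350B8AC1D0FC15E.

0x6350B8AC1D0FC15E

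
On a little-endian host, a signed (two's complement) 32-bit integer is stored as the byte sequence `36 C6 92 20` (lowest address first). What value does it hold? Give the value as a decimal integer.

546489910

Little-endian stores the least-significant byte at the lowest address.
Reassemble most-significant byte first: 20 92 C6 36 → 0x2092C636.
0x2092C636 = 546489910.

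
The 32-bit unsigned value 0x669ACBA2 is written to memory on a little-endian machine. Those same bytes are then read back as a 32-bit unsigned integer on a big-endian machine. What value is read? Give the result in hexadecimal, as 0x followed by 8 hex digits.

Stored little-endian, the bytes at ascending addresses are A2 CB 9A 66.
Read back as big-endian, the last byte is least significant, giving 0xA2CB9A66.

0xA2CB9A66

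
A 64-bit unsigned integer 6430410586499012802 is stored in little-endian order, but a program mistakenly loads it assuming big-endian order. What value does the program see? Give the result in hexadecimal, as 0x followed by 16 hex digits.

0xC2582FD05B683D59

6430410586499012802 in 64-bit hexadecimal is 0x593D685BD02F58C2.
Stored little-endian, the bytes at ascending addresses are C2 58 2F D0 5B 68 3D 59.
Read back as big-endian, the last byte is least significant, giving 0xC2582FD05B683D59.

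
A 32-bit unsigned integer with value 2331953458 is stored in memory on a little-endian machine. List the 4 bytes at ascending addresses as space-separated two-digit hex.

2331953458 in hexadecimal, padded to 32 bits, is 0x8AFEC932.
Split into bytes (most-significant first): 8A FE C9 32.
In little-endian order the low byte comes first in memory.
So at ascending addresses the bytes are 32 C9 FE 8A.

32 C9 FE 8A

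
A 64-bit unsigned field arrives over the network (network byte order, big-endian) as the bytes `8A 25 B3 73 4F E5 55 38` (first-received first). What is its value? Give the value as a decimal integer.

9954559859215390008

Big-endian: lowest address holds the most-significant byte.
The bytes are already most-significant first: 0x8A25B3734FE55538.
0x8A25B3734FE55538 = 9954559859215390008.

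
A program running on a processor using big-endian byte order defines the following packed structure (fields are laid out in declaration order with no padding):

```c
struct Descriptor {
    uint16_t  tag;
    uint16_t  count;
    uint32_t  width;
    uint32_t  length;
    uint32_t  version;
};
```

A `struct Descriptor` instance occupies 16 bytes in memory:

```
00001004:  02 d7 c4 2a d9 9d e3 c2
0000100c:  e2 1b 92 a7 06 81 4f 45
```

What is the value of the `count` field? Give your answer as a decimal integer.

`count` follows `tag` (2 bytes), so it starts at byte offset 2 and occupies 2 bytes.
Bytes at offsets 2..3: C4 2A.
Big-endian: lowest address holds the most-significant byte.
The bytes are already most-significant first: 0xC42A.
0xC42A = 50218.

50218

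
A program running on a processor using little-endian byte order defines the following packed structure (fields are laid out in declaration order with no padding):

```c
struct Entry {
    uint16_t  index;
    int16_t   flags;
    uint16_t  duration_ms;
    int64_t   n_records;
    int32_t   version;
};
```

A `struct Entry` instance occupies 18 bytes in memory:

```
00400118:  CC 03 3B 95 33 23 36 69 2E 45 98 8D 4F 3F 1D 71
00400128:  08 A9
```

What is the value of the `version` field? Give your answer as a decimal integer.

-1459064547

`version` follows `index` (2 B), `flags` (2 B), `duration_ms` (2 B), `n_records` (8 B), so it starts at offset 2 + 2 + 2 + 8 = 14 and occupies 4 bytes.
Bytes at offsets 14..17: 1D 71 08 A9.
Little-endian stores the least-significant byte at the lowest address.
Reassemble most-significant byte first: A9 08 71 1D → 0xA908711D.
Top bit is set, so as a signed 32-bit value this is 0xA908711D − 2^32 = -1459064547.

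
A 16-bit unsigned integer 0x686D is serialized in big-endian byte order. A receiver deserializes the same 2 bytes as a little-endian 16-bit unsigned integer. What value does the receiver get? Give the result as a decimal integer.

Stored big-endian, the bytes at ascending addresses are 68 6D.
Read back as little-endian, the first byte is least significant, giving 0x6D68.
0x6D68 = 28008.

28008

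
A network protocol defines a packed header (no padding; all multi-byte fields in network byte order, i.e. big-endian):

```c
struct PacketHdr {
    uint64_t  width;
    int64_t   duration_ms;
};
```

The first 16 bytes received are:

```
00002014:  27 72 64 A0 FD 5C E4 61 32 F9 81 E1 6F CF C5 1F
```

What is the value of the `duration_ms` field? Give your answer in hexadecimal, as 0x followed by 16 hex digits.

`duration_ms` follows `width` (8 bytes), so it starts at byte offset 8 and occupies 8 bytes.
Bytes at offsets 8..15: 32 F9 81 E1 6F CF C5 1F.
Big-endian stores the most-significant byte at the lowest address.
The bytes are already most-significant first: 0x32F981E16FCFC51F.

0x32F981E16FCFC51F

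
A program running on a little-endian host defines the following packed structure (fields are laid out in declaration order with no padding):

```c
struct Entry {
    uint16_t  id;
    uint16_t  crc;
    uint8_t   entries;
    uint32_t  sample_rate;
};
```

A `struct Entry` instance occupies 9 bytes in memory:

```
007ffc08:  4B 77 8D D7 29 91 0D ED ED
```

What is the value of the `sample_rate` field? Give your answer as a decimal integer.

3991735697

`sample_rate` follows `id` (2 B), `crc` (2 B), `entries` (1 B), so it starts at offset 2 + 2 + 1 = 5 and occupies 4 bytes.
Bytes at offsets 5..8: 91 0D ED ED.
In little-endian order the low byte comes first in memory.
Reassemble most-significant byte first: ED ED 0D 91 → 0xEDED0D91.
0xEDED0D91 = 3991735697.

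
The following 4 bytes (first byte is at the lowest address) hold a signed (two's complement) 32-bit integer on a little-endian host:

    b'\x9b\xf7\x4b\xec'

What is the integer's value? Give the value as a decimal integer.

Little-endian: lowest address holds the least-significant byte.
Reassemble most-significant byte first: EC 4B F7 9B → 0xEC4BF79B.
Top bit is set, so as a signed 32-bit value this is 0xEC4BF79B − 2^32 = -330565733.

-330565733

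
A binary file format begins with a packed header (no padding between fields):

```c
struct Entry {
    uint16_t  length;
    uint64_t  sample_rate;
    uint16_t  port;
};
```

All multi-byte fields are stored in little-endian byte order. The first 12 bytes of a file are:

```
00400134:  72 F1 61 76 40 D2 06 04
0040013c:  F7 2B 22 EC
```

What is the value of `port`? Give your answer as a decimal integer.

60450

`port` follows `length` (2 B), `sample_rate` (8 B), so it starts at offset 2 + 8 = 10 and occupies 2 bytes.
Bytes at offsets 10..11: 22 EC.
Little-endian stores the least-significant byte at the lowest address.
Reassemble most-significant byte first: EC 22 → 0xEC22.
0xEC22 = 60450.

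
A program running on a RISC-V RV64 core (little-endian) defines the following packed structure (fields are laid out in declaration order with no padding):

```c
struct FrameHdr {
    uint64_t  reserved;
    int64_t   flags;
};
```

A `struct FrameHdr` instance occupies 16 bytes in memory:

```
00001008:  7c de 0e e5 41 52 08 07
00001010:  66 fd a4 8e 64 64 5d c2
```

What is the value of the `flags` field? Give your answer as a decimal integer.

`flags` follows `reserved` (8 bytes), so it starts at byte offset 8 and occupies 8 bytes.
Bytes at offsets 8..15: 66 FD A4 8E 64 64 5D C2.
Little-endian stores the least-significant byte at the lowest address.
Reassemble most-significant byte first: C2 5D 64 64 8E A4 FD 66 → 0xC25D64648EA4FD66.
Top bit is set, so as a signed 64-bit value this is 0xC25D64648EA4FD66 − 2^64 = -4441283274464756378.

-4441283274464756378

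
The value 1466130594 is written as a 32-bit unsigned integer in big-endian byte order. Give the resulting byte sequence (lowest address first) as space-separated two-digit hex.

1466130594 in hexadecimal, padded to 32 bits, is 0x576360A2.
Split into bytes (most-significant first): 57 63 60 A2.
Big-endian stores the most-significant byte at the lowest address.
So the memory order matches the most-significant-first order: 57 63 60 A2.

57 63 60 A2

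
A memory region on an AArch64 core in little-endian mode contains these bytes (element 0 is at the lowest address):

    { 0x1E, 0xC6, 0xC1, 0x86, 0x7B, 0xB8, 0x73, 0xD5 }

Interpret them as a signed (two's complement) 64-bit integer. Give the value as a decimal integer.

-3065904080627841506

Little-endian: lowest address holds the least-significant byte.
Reassemble most-significant byte first: D5 73 B8 7B 86 C1 C6 1E → 0xD573B87B86C1C61E.
Top bit is set, so as a signed 64-bit value this is 0xD573B87B86C1C61E − 2^64 = -3065904080627841506.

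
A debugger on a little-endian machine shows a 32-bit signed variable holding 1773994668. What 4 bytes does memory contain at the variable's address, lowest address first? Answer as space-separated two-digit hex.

AC 02 BD 69

1773994668 in hexadecimal, padded to 32 bits, is 0x69BD02AC.
Split into bytes (most-significant first): 69 BD 02 AC.
Little-endian: lowest address holds the least-significant byte.
So at ascending addresses the bytes are AC 02 BD 69.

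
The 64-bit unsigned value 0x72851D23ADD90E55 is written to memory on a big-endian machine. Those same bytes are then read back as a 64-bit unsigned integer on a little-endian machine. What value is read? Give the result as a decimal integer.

6129075480539530610

Stored big-endian, the bytes at ascending addresses are 72 85 1D 23 AD D9 0E 55.
Read back as little-endian, the first byte is least significant, giving 0x550ED9AD231D8572.
0x550ED9AD231D8572 = 6129075480539530610.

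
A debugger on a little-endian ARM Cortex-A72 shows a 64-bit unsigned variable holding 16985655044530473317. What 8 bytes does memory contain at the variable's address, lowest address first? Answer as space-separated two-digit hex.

65 89 8F E6 44 2B B9 EB

16985655044530473317 in hexadecimal, padded to 64 bits, is 0xEBB92B44E68F8965.
Split into bytes (most-significant first): EB B9 2B 44 E6 8F 89 65.
Little-endian stores the least-significant byte at the lowest address.
So at ascending addresses the bytes are 65 89 8F E6 44 2B B9 EB.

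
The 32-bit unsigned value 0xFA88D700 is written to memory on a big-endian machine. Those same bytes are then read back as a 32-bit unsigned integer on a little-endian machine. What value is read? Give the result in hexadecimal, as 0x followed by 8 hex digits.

0x00D788FA

Stored big-endian, the bytes at ascending addresses are FA 88 D7 00.
Read back as little-endian, the first byte is least significant, giving 0x00D788FA.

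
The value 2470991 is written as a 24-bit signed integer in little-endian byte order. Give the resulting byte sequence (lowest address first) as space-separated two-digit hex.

2470991 in hexadecimal, padded to 24 bits, is 0x25B44F.
Split into bytes (most-significant first): 25 B4 4F.
Little-endian: lowest address holds the least-significant byte.
So at ascending addresses the bytes are 4F B4 25.

4F B4 25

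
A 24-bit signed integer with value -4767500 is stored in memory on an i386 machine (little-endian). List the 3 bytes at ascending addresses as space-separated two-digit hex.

F4 40 B7

Two's complement of -4767500 in 24 bits: 4767500 = 0x48BF0C; invert → 0xB740F3; add 1 → 0xB740F4.
Split into bytes (most-significant first): B7 40 F4.
Little-endian stores the least-significant byte at the lowest address.
So at ascending addresses the bytes are F4 40 B7.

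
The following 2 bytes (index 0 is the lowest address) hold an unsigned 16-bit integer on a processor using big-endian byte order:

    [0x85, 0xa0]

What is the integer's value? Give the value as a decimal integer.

34208

Big-endian: lowest address holds the most-significant byte.
The bytes are already most-significant first: 0x85A0.
0x85A0 = 34208.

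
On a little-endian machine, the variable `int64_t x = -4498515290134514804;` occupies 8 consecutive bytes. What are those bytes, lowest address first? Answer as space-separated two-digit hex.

Two's complement of -4498515290134514804 in 64 bits: 4498515290134514804 = 0x3E6DEFD27D218C74; invert → 0xC192102D82DE738B; add 1 → 0xC192102D82DE738C.
Split into bytes (most-significant first): C1 92 10 2D 82 DE 73 8C.
Little-endian stores the least-significant byte at the lowest address.
So at ascending addresses the bytes are 8C 73 DE 82 2D 10 92 C1.

8C 73 DE 82 2D 10 92 C1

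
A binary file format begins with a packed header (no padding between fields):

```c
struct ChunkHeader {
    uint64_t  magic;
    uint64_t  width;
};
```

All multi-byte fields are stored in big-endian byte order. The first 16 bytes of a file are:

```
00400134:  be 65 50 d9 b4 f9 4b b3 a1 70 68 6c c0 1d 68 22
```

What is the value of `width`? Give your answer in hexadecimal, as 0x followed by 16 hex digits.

`width` follows `magic` (8 bytes), so it starts at byte offset 8 and occupies 8 bytes.
Bytes at offsets 8..15: A1 70 68 6C C0 1D 68 22.
In big-endian order the high byte comes first in memory.
The bytes are already most-significant first: 0xA170686CC01D6822.

0xA170686CC01D6822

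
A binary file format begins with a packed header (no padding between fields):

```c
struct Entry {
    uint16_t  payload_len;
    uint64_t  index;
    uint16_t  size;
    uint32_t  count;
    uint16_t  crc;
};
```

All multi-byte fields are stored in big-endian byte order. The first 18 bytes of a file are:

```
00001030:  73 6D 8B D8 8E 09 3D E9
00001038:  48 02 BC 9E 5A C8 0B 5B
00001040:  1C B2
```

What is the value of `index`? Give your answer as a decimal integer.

`index` follows `payload_len` (2 bytes), so it starts at byte offset 2 and occupies 8 bytes.
Bytes at offsets 2..9: 8B D8 8E 09 3D E9 48 02.
In big-endian order the high byte comes first in memory.
The bytes are already most-significant first: 0x8BD88E093DE94802.
0x8BD88E093DE94802 = 10076960336586033154.

10076960336586033154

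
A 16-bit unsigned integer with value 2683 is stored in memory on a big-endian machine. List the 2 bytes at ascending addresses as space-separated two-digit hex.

2683 in hexadecimal, padded to 16 bits, is 0x0A7B.
Split into bytes (most-significant first): 0A 7B.
Big-endian: lowest address holds the most-significant byte.
So the memory order matches the most-significant-first order: 0A 7B.

0A 7B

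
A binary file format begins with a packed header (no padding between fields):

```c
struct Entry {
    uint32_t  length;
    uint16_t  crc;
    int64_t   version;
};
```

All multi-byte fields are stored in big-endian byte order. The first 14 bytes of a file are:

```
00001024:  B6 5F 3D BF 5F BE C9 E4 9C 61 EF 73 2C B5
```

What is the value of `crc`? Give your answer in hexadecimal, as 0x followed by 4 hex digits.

`crc` follows `length` (4 bytes), so it starts at byte offset 4 and occupies 2 bytes.
Bytes at offsets 4..5: 5F BE.
Big-endian: lowest address holds the most-significant byte.
The bytes are already most-significant first: 0x5FBE.

0x5FBE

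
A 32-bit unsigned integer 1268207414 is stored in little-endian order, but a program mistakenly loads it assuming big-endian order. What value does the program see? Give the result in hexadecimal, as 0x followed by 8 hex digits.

0x364F974B

1268207414 in 32-bit hexadecimal is 0x4B974F36.
Stored little-endian, the bytes at ascending addresses are 36 4F 97 4B.
Read back as big-endian, the last byte is least significant, giving 0x364F974B.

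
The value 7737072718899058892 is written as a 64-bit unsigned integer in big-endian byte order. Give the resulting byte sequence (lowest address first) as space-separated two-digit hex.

6B 5F 9A A5 23 58 18 CC

7737072718899058892 in hexadecimal, padded to 64 bits, is 0x6B5F9AA5235818CC.
Split into bytes (most-significant first): 6B 5F 9A A5 23 58 18 CC.
Big-endian: lowest address holds the most-significant byte.
So the memory order matches the most-significant-first order: 6B 5F 9A A5 23 58 18 CC.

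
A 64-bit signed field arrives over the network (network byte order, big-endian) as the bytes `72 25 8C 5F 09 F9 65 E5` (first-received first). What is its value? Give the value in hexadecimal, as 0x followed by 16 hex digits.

0x72258C5F09F965E5

In big-endian order the high byte comes first in memory.
The bytes are already most-significant first: 0x72258C5F09F965E5.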